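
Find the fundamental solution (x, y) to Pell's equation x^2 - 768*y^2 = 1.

First expand sqrt(768) as a continued fraction. With x_i = (sqrt(768) + m_i)/d_i and (m_0, d_0) = (0, 1): a_0 = floor(sqrt(768)) = 27, since 27^2 = 729 <= 768 < 784 = 28^2.
Iterate m_{i+1} = d_i*a_i - m_i, d_{i+1} = (768 - m_{i+1}^2)/d_i, a_{i+1} = floor((a_0 + m_{i+1})/d_{i+1}):
  m_1 = 1*27 - 0 = 27, d_1 = (768 - 27^2)/1 = 39/1 = 39, a_1 = floor((27 + 27)/39) = 1.
  m_2 = 39*1 - 27 = 12, d_2 = (768 - 12^2)/39 = 624/39 = 16, a_2 = floor((27 + 12)/16) = 2.
  m_3 = 16*2 - 12 = 20, d_3 = (768 - 20^2)/16 = 368/16 = 23, a_3 = floor((27 + 20)/23) = 2.
  m_4 = 23*2 - 20 = 26, d_4 = (768 - 26^2)/23 = 92/23 = 4, a_4 = floor((27 + 26)/4) = 13.
  m_5 = 4*13 - 26 = 26, d_5 = (768 - 26^2)/4 = 92/4 = 23, a_5 = floor((27 + 26)/23) = 2.
  m_6 = 23*2 - 26 = 20, d_6 = (768 - 20^2)/23 = 368/23 = 16, a_6 = floor((27 + 20)/16) = 2.
  m_7 = 16*2 - 20 = 12, d_7 = (768 - 12^2)/16 = 624/16 = 39, a_7 = floor((27 + 12)/39) = 1.
  m_8 = 39*1 - 12 = 27, d_8 = (768 - 27^2)/39 = 39/39 = 1, a_8 = floor((27 + 27)/1) = 54.
  m_9 = 1*54 - 27 = 27, d_9 = (768 - 27^2)/1 = 39/1 = 39: (m_9, d_9) = (m_1, d_1) = (27, 39), so from here the quotients repeat a_1, ..., a_8; the period length is 8.
So sqrt(768) = [27; (1, 2, 2, 13, 2, 2, 1, 54)] with period length k = 8.
k is even, so the fundamental solution of x^2 - 768y^2 = 1 is (p_{k-1}, q_{k-1}) = (p_7, q_7); compute convergents through index 7.
Convergents (p_i = a_i*p_{i-1} + p_{i-2}, q_i = a_i*q_{i-1} + q_{i-2} with p_{-2}=0, p_{-1}=1, q_{-2}=1, q_{-1}=0):
  i=0: a_0=27, p_0 = 27*1 + 0 = 27, q_0 = 27*0 + 1 = 1.
  i=1: a_1=1, p_1 = 1*27 + 1 = 28, q_1 = 1*1 + 0 = 1.
  i=2: a_2=2, p_2 = 2*28 + 27 = 83, q_2 = 2*1 + 1 = 3.
  i=3: a_3=2, p_3 = 2*83 + 28 = 194, q_3 = 2*3 + 1 = 7.
  i=4: a_4=13, p_4 = 13*194 + 83 = 2605, q_4 = 13*7 + 3 = 94.
  i=5: a_5=2, p_5 = 2*2605 + 194 = 5404, q_5 = 2*94 + 7 = 195.
  i=6: a_6=2, p_6 = 2*5404 + 2605 = 13413, q_6 = 2*195 + 94 = 484.
  i=7: a_7=1, p_7 = 1*13413 + 5404 = 18817, q_7 = 1*484 + 195 = 679.
Check: 18817^2 - 768*679^2 = 354079489 - 354079488 = 1, so (x, y) = (18817, 679) solves the equation, and by the theorem it is the least positive solution.

(x, y) = (18817, 679)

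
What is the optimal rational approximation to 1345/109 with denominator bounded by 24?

37/3

Expand x = 1345/109 as a continued fraction with the Euclidean algorithm:
  1345 = 12*109 + 37, so a_0 = 12.
  109 = 2*37 + 35, so a_1 = 2.
  37 = 1*35 + 2, so a_2 = 1.
  35 = 17*2 + 1, so a_3 = 17.
  2 = 2*1 + 0, so a_4 = 2.
so x = [12; 2, 1, 17, 2].
Convergents (p_i = a_i*p_{i-1} + p_{i-2}, q_i = a_i*q_{i-1} + q_{i-2} with p_{-2}=0, p_{-1}=1, q_{-2}=1, q_{-1}=0), until the denominator exceeds 24:
  i=0: a_0=12, p_0 = 12*1 + 0 = 12, q_0 = 12*0 + 1 = 1.
  i=1: a_1=2, p_1 = 2*12 + 1 = 25, q_1 = 2*1 + 0 = 2.
  i=2: a_2=1, p_2 = 1*25 + 12 = 37, q_2 = 1*2 + 1 = 3.
  i=3: a_3=17, p_3 = 17*37 + 25 = 654, q_3 = 17*3 + 2 = 53.
q_3 = 53 > 24, so the last convergent with denominator <= 24 is p_2/q_2 = 37/3.
The closest fraction with denominator <= 24 is either p_2/q_2 or the intermediate fraction (k*p_2 + p_1)/(k*q_2 + q_1) with the largest k >= 1 whose denominator stays <= 24; these approach x as k grows, and every other convergent or intermediate fraction in range is farther away.
Largest k: floor((24 - q_1)/q_2) = floor((24 - 2)/3) = 7.
That gives (7*37 + 25)/(7*3 + 2) = 284/23.
Compare the errors: |x - 37/3| = |1345*3 - 37*109|/(109*3) = 2/327, and |x - 284/23| = |1345*23 - 284*109|/(109*23) = 21/2507.
Cross-multiplying, 2*2507 = 5014 < 6867 = 21*327, so 2/327 is smaller: the convergent 37/3 is closer to x than 284/23.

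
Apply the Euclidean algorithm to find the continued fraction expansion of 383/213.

[1; 1, 3, 1, 20, 2]

Run the Euclidean algorithm on 383 and 213; the successive quotients are the partial quotients a_0, a_1, ... (each step inverts the fractional part left over by the previous one):
  383 = 1*213 + 170, so a_0 = 1.
  213 = 1*170 + 43, so a_1 = 1.
  170 = 3*43 + 41, so a_2 = 3.
  43 = 1*41 + 2, so a_3 = 1.
  41 = 20*2 + 1, so a_4 = 20.
  2 = 2*1 + 0, so a_5 = 2.
The remainder reaches 0 after 6 divisions, so the expansion has 6 partial quotients, read off in order.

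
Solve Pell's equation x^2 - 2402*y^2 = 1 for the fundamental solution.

(x, y) = (4803, 98)

First expand sqrt(2402) as a continued fraction. With x_i = (sqrt(2402) + m_i)/d_i and (m_0, d_0) = (0, 1): a_0 = floor(sqrt(2402)) = 49, since 49^2 = 2401 <= 2402 < 2500 = 50^2.
Iterate m_{i+1} = d_i*a_i - m_i, d_{i+1} = (2402 - m_{i+1}^2)/d_i, a_{i+1} = floor((a_0 + m_{i+1})/d_{i+1}):
  m_1 = 1*49 - 0 = 49, d_1 = (2402 - 49^2)/1 = 1/1 = 1, a_1 = floor((49 + 49)/1) = 98.
  m_2 = 1*98 - 49 = 49, d_2 = (2402 - 49^2)/1 = 1/1 = 1: (m_2, d_2) = (m_1, d_1) = (49, 1), so from here the quotient a_1 repeats; the period length is 1.
So sqrt(2402) = [49; (98)] with period length k = 1.
k is odd, so (p_{k-1}, q_{k-1}) only solves x^2 - 2402y^2 = -1 and the fundamental solution of x^2 - 2402y^2 = 1 is (p_{2k-1}, q_{2k-1}) = (p_1, q_1); compute convergents through index 1, running through the period twice.
Convergents (p_i = a_i*p_{i-1} + p_{i-2}, q_i = a_i*q_{i-1} + q_{i-2} with p_{-2}=0, p_{-1}=1, q_{-2}=1, q_{-1}=0):
  i=0: a_0=49, p_0 = 49*1 + 0 = 49, q_0 = 49*0 + 1 = 1.
  i=1: a_1=98, p_1 = 98*49 + 1 = 4803, q_1 = 98*1 + 0 = 98.
Indeed p_0^2 - 2402*q_0^2 = 2401 - 2402 = -1, not +1.
Check: 4803^2 - 2402*98^2 = 23068809 - 23068808 = 1, so (x, y) = (4803, 98) solves the equation, and by the theorem it is the least positive solution.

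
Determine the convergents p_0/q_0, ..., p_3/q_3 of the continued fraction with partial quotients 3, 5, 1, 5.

Using the convergent recurrence p_i = a_i*p_{i-1} + p_{i-2}, q_i = a_i*q_{i-1} + q_{i-2} with p_{-2}=0, p_{-1}=1, q_{-2}=1, q_{-1}=0:
  i=0: a_0=3, p_0 = 3*1 + 0 = 3, q_0 = 3*0 + 1 = 1.
  i=1: a_1=5, p_1 = 5*3 + 1 = 16, q_1 = 5*1 + 0 = 5.
  i=2: a_2=1, p_2 = 1*16 + 3 = 19, q_2 = 1*5 + 1 = 6.
  i=3: a_3=5, p_3 = 5*19 + 16 = 111, q_3 = 5*6 + 5 = 35.

3/1, 16/5, 19/6, 111/35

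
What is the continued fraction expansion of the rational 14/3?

[4; 1, 2]

Run the Euclidean algorithm on 14 and 3; the successive quotients are the partial quotients a_0, a_1, ... (each step inverts the fractional part left over by the previous one):
  14 = 4*3 + 2, so a_0 = 4.
  3 = 1*2 + 1, so a_1 = 1.
  2 = 2*1 + 0, so a_2 = 2.
The remainder reaches 0 after 3 divisions, so the expansion has 3 partial quotients, read off in order.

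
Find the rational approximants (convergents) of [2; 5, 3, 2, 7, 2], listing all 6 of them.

2/1, 11/5, 35/16, 81/37, 602/275, 1285/587

Using the convergent recurrence p_i = a_i*p_{i-1} + p_{i-2}, q_i = a_i*q_{i-1} + q_{i-2} with p_{-2}=0, p_{-1}=1, q_{-2}=1, q_{-1}=0:
  i=0: a_0=2, p_0 = 2*1 + 0 = 2, q_0 = 2*0 + 1 = 1.
  i=1: a_1=5, p_1 = 5*2 + 1 = 11, q_1 = 5*1 + 0 = 5.
  i=2: a_2=3, p_2 = 3*11 + 2 = 35, q_2 = 3*5 + 1 = 16.
  i=3: a_3=2, p_3 = 2*35 + 11 = 81, q_3 = 2*16 + 5 = 37.
  i=4: a_4=7, p_4 = 7*81 + 35 = 602, q_4 = 7*37 + 16 = 275.
  i=5: a_5=2, p_5 = 2*602 + 81 = 1285, q_5 = 2*275 + 37 = 587.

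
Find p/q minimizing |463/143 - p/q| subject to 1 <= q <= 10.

Expand x = 463/143 as a continued fraction with the Euclidean algorithm:
  463 = 3*143 + 34, so a_0 = 3.
  143 = 4*34 + 7, so a_1 = 4.
  34 = 4*7 + 6, so a_2 = 4.
  7 = 1*6 + 1, so a_3 = 1.
  6 = 6*1 + 0, so a_4 = 6.
so x = [3; 4, 4, 1, 6].
Convergents (p_i = a_i*p_{i-1} + p_{i-2}, q_i = a_i*q_{i-1} + q_{i-2} with p_{-2}=0, p_{-1}=1, q_{-2}=1, q_{-1}=0), until the denominator exceeds 10:
  i=0: a_0=3, p_0 = 3*1 + 0 = 3, q_0 = 3*0 + 1 = 1.
  i=1: a_1=4, p_1 = 4*3 + 1 = 13, q_1 = 4*1 + 0 = 4.
  i=2: a_2=4, p_2 = 4*13 + 3 = 55, q_2 = 4*4 + 1 = 17.
q_2 = 17 > 10, so the last convergent with denominator <= 10 is p_1/q_1 = 13/4.
The closest fraction with denominator <= 10 is either p_1/q_1 or the intermediate fraction (k*p_1 + p_0)/(k*q_1 + q_0) with the largest k >= 1 whose denominator stays <= 10; these approach x as k grows, and every other convergent or intermediate fraction in range is farther away.
Largest k: floor((10 - q_0)/q_1) = floor((10 - 1)/4) = 2.
That gives (2*13 + 3)/(2*4 + 1) = 29/9.
Compare the errors: |x - 13/4| = |463*4 - 13*143|/(143*4) = 7/572, and |x - 29/9| = |463*9 - 29*143|/(143*9) = 20/1287.
Cross-multiplying, 7*1287 = 9009 < 11440 = 20*572, so 7/572 is smaller: the convergent 13/4 is closer to x than 29/9.

13/4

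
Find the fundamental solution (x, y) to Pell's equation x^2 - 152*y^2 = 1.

First expand sqrt(152) as a continued fraction. With x_i = (sqrt(152) + m_i)/d_i and (m_0, d_0) = (0, 1): a_0 = floor(sqrt(152)) = 12, since 12^2 = 144 <= 152 < 169 = 13^2.
Iterate m_{i+1} = d_i*a_i - m_i, d_{i+1} = (152 - m_{i+1}^2)/d_i, a_{i+1} = floor((a_0 + m_{i+1})/d_{i+1}):
  m_1 = 1*12 - 0 = 12, d_1 = (152 - 12^2)/1 = 8/1 = 8, a_1 = floor((12 + 12)/8) = 3.
  m_2 = 8*3 - 12 = 12, d_2 = (152 - 12^2)/8 = 8/8 = 1, a_2 = floor((12 + 12)/1) = 24.
  m_3 = 1*24 - 12 = 12, d_3 = (152 - 12^2)/1 = 8/1 = 8: (m_3, d_3) = (m_1, d_1) = (12, 8), so from here the quotients repeat a_1, a_2; the period length is 2.
So sqrt(152) = [12; (3, 24)] with period length k = 2.
k is even, so the fundamental solution of x^2 - 152y^2 = 1 is (p_{k-1}, q_{k-1}) = (p_1, q_1); compute convergents through index 1.
Convergents (p_i = a_i*p_{i-1} + p_{i-2}, q_i = a_i*q_{i-1} + q_{i-2} with p_{-2}=0, p_{-1}=1, q_{-2}=1, q_{-1}=0):
  i=0: a_0=12, p_0 = 12*1 + 0 = 12, q_0 = 12*0 + 1 = 1.
  i=1: a_1=3, p_1 = 3*12 + 1 = 37, q_1 = 3*1 + 0 = 3.
Check: 37^2 - 152*3^2 = 1369 - 1368 = 1, so (x, y) = (37, 3) solves the equation, and by the theorem it is the least positive solution.

(x, y) = (37, 3)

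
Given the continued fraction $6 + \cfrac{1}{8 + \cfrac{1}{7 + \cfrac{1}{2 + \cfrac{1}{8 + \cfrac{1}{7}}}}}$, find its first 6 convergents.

Using the convergent recurrence p_i = a_i*p_{i-1} + p_{i-2}, q_i = a_i*q_{i-1} + q_{i-2} with p_{-2}=0, p_{-1}=1, q_{-2}=1, q_{-1}=0:
  i=0: a_0=6, p_0 = 6*1 + 0 = 6, q_0 = 6*0 + 1 = 1.
  i=1: a_1=8, p_1 = 8*6 + 1 = 49, q_1 = 8*1 + 0 = 8.
  i=2: a_2=7, p_2 = 7*49 + 6 = 349, q_2 = 7*8 + 1 = 57.
  i=3: a_3=2, p_3 = 2*349 + 49 = 747, q_3 = 2*57 + 8 = 122.
  i=4: a_4=8, p_4 = 8*747 + 349 = 6325, q_4 = 8*122 + 57 = 1033.
  i=5: a_5=7, p_5 = 7*6325 + 747 = 45022, q_5 = 7*1033 + 122 = 7353.

6/1, 49/8, 349/57, 747/122, 6325/1033, 45022/7353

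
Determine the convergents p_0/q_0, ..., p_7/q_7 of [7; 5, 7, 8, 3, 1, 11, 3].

Using the convergent recurrence p_i = a_i*p_{i-1} + p_{i-2}, q_i = a_i*q_{i-1} + q_{i-2} with p_{-2}=0, p_{-1}=1, q_{-2}=1, q_{-1}=0:
  i=0: a_0=7, p_0 = 7*1 + 0 = 7, q_0 = 7*0 + 1 = 1.
  i=1: a_1=5, p_1 = 5*7 + 1 = 36, q_1 = 5*1 + 0 = 5.
  i=2: a_2=7, p_2 = 7*36 + 7 = 259, q_2 = 7*5 + 1 = 36.
  i=3: a_3=8, p_3 = 8*259 + 36 = 2108, q_3 = 8*36 + 5 = 293.
  i=4: a_4=3, p_4 = 3*2108 + 259 = 6583, q_4 = 3*293 + 36 = 915.
  i=5: a_5=1, p_5 = 1*6583 + 2108 = 8691, q_5 = 1*915 + 293 = 1208.
  i=6: a_6=11, p_6 = 11*8691 + 6583 = 102184, q_6 = 11*1208 + 915 = 14203.
  i=7: a_7=3, p_7 = 3*102184 + 8691 = 315243, q_7 = 3*14203 + 1208 = 43817.

7/1, 36/5, 259/36, 2108/293, 6583/915, 8691/1208, 102184/14203, 315243/43817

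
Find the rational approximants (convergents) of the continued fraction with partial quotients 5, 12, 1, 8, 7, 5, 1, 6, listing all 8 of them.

5/1, 61/12, 66/13, 589/116, 4189/825, 21534/4241, 25723/5066, 175872/34637

Using the convergent recurrence p_i = a_i*p_{i-1} + p_{i-2}, q_i = a_i*q_{i-1} + q_{i-2} with p_{-2}=0, p_{-1}=1, q_{-2}=1, q_{-1}=0:
  i=0: a_0=5, p_0 = 5*1 + 0 = 5, q_0 = 5*0 + 1 = 1.
  i=1: a_1=12, p_1 = 12*5 + 1 = 61, q_1 = 12*1 + 0 = 12.
  i=2: a_2=1, p_2 = 1*61 + 5 = 66, q_2 = 1*12 + 1 = 13.
  i=3: a_3=8, p_3 = 8*66 + 61 = 589, q_3 = 8*13 + 12 = 116.
  i=4: a_4=7, p_4 = 7*589 + 66 = 4189, q_4 = 7*116 + 13 = 825.
  i=5: a_5=5, p_5 = 5*4189 + 589 = 21534, q_5 = 5*825 + 116 = 4241.
  i=6: a_6=1, p_6 = 1*21534 + 4189 = 25723, q_6 = 1*4241 + 825 = 5066.
  i=7: a_7=6, p_7 = 6*25723 + 21534 = 175872, q_7 = 6*5066 + 4241 = 34637.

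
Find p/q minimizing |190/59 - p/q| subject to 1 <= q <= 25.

29/9

Expand x = 190/59 as a continued fraction with the Euclidean algorithm:
  190 = 3*59 + 13, so a_0 = 3.
  59 = 4*13 + 7, so a_1 = 4.
  13 = 1*7 + 6, so a_2 = 1.
  7 = 1*6 + 1, so a_3 = 1.
  6 = 6*1 + 0, so a_4 = 6.
so x = [3; 4, 1, 1, 6].
Convergents (p_i = a_i*p_{i-1} + p_{i-2}, q_i = a_i*q_{i-1} + q_{i-2} with p_{-2}=0, p_{-1}=1, q_{-2}=1, q_{-1}=0), until the denominator exceeds 25:
  i=0: a_0=3, p_0 = 3*1 + 0 = 3, q_0 = 3*0 + 1 = 1.
  i=1: a_1=4, p_1 = 4*3 + 1 = 13, q_1 = 4*1 + 0 = 4.
  i=2: a_2=1, p_2 = 1*13 + 3 = 16, q_2 = 1*4 + 1 = 5.
  i=3: a_3=1, p_3 = 1*16 + 13 = 29, q_3 = 1*5 + 4 = 9.
  i=4: a_4=6, p_4 = 6*29 + 16 = 190, q_4 = 6*9 + 5 = 59.
q_4 = 59 > 25, so the last convergent with denominator <= 25 is p_3/q_3 = 29/9.
The closest fraction with denominator <= 25 is either p_3/q_3 or the intermediate fraction (k*p_3 + p_2)/(k*q_3 + q_2) with the largest k >= 1 whose denominator stays <= 25; these approach x as k grows, and every other convergent or intermediate fraction in range is farther away.
Largest k: floor((25 - q_2)/q_3) = floor((25 - 5)/9) = 2.
That gives (2*29 + 16)/(2*9 + 5) = 74/23.
Compare the errors: |x - 29/9| = |190*9 - 29*59|/(59*9) = 1/531, and |x - 74/23| = |190*23 - 74*59|/(59*23) = 4/1357.
Cross-multiplying, 1*1357 = 1357 < 2124 = 4*531, so 1/531 is smaller: the convergent 29/9 is closer to x than 74/23.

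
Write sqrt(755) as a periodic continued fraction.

[27; (2, 10, 2, 54)]

Write x_i = (sqrt(755) + m_i)/d_i with (m_0, d_0) = (0, 1). a_0 = floor(sqrt(755)) = 27, since 27^2 = 729 <= 755 < 784 = 28^2.
Iterate m_{i+1} = d_i*a_i - m_i, d_{i+1} = (755 - m_{i+1}^2)/d_i, a_{i+1} = floor((a_0 + m_{i+1})/d_{i+1}):
  m_1 = 1*27 - 0 = 27, d_1 = (755 - 27^2)/1 = 26/1 = 26, a_1 = floor((27 + 27)/26) = 2.
  m_2 = 26*2 - 27 = 25, d_2 = (755 - 25^2)/26 = 130/26 = 5, a_2 = floor((27 + 25)/5) = 10.
  m_3 = 5*10 - 25 = 25, d_3 = (755 - 25^2)/5 = 130/5 = 26, a_3 = floor((27 + 25)/26) = 2.
  m_4 = 26*2 - 25 = 27, d_4 = (755 - 27^2)/26 = 26/26 = 1, a_4 = floor((27 + 27)/1) = 54.
  m_5 = 1*54 - 27 = 27, d_5 = (755 - 27^2)/1 = 26/1 = 26: (m_5, d_5) = (m_1, d_1) = (27, 26), so from here the quotients repeat a_1, ..., a_4; the period length is 4.
Hence the expansion of sqrt(755) is a_0 = 27 followed by the repeating block 2, 10, 2, 54 (period 4).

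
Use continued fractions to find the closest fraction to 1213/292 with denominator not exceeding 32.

54/13

Expand x = 1213/292 as a continued fraction with the Euclidean algorithm:
  1213 = 4*292 + 45, so a_0 = 4.
  292 = 6*45 + 22, so a_1 = 6.
  45 = 2*22 + 1, so a_2 = 2.
  22 = 22*1 + 0, so a_3 = 22.
so x = [4; 6, 2, 22].
Convergents (p_i = a_i*p_{i-1} + p_{i-2}, q_i = a_i*q_{i-1} + q_{i-2} with p_{-2}=0, p_{-1}=1, q_{-2}=1, q_{-1}=0), until the denominator exceeds 32:
  i=0: a_0=4, p_0 = 4*1 + 0 = 4, q_0 = 4*0 + 1 = 1.
  i=1: a_1=6, p_1 = 6*4 + 1 = 25, q_1 = 6*1 + 0 = 6.
  i=2: a_2=2, p_2 = 2*25 + 4 = 54, q_2 = 2*6 + 1 = 13.
  i=3: a_3=22, p_3 = 22*54 + 25 = 1213, q_3 = 22*13 + 6 = 292.
q_3 = 292 > 32, so the last convergent with denominator <= 32 is p_2/q_2 = 54/13.
The closest fraction with denominator <= 32 is either p_2/q_2 or the intermediate fraction (k*p_2 + p_1)/(k*q_2 + q_1) with the largest k >= 1 whose denominator stays <= 32; these approach x as k grows, and every other convergent or intermediate fraction in range is farther away.
Largest k: floor((32 - q_1)/q_2) = floor((32 - 6)/13) = 2.
That gives (2*54 + 25)/(2*13 + 6) = 133/32.
Compare the errors: |x - 54/13| = |1213*13 - 54*292|/(292*13) = 1/3796, and |x - 133/32| = |1213*32 - 133*292|/(292*32) = 20/9344.
Cross-multiplying, 1*9344 = 9344 < 75920 = 20*3796, so 1/3796 is smaller: the convergent 54/13 is closer to x than 133/32.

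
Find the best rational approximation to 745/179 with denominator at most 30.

Expand x = 745/179 as a continued fraction with the Euclidean algorithm:
  745 = 4*179 + 29, so a_0 = 4.
  179 = 6*29 + 5, so a_1 = 6.
  29 = 5*5 + 4, so a_2 = 5.
  5 = 1*4 + 1, so a_3 = 1.
  4 = 4*1 + 0, so a_4 = 4.
so x = [4; 6, 5, 1, 4].
Convergents (p_i = a_i*p_{i-1} + p_{i-2}, q_i = a_i*q_{i-1} + q_{i-2} with p_{-2}=0, p_{-1}=1, q_{-2}=1, q_{-1}=0), until the denominator exceeds 30:
  i=0: a_0=4, p_0 = 4*1 + 0 = 4, q_0 = 4*0 + 1 = 1.
  i=1: a_1=6, p_1 = 6*4 + 1 = 25, q_1 = 6*1 + 0 = 6.
  i=2: a_2=5, p_2 = 5*25 + 4 = 129, q_2 = 5*6 + 1 = 31.
q_2 = 31 > 30, so the last convergent with denominator <= 30 is p_1/q_1 = 25/6.
The closest fraction with denominator <= 30 is either p_1/q_1 or the intermediate fraction (k*p_1 + p_0)/(k*q_1 + q_0) with the largest k >= 1 whose denominator stays <= 30; these approach x as k grows, and every other convergent or intermediate fraction in range is farther away.
Largest k: floor((30 - q_0)/q_1) = floor((30 - 1)/6) = 4.
That gives (4*25 + 4)/(4*6 + 1) = 104/25.
Compare the errors: |x - 25/6| = |745*6 - 25*179|/(179*6) = 5/1074, and |x - 104/25| = |745*25 - 104*179|/(179*25) = 9/4475.
Cross-multiplying, 9*1074 = 9666 < 22375 = 5*4475, so 9/4475 is smaller: the intermediate fraction 104/25 is closer to x than 25/6.

104/25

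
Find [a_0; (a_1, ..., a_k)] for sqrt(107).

Write x_i = (sqrt(107) + m_i)/d_i with (m_0, d_0) = (0, 1). a_0 = floor(sqrt(107)) = 10, since 10^2 = 100 <= 107 < 121 = 11^2.
Iterate m_{i+1} = d_i*a_i - m_i, d_{i+1} = (107 - m_{i+1}^2)/d_i, a_{i+1} = floor((a_0 + m_{i+1})/d_{i+1}):
  m_1 = 1*10 - 0 = 10, d_1 = (107 - 10^2)/1 = 7/1 = 7, a_1 = floor((10 + 10)/7) = 2.
  m_2 = 7*2 - 10 = 4, d_2 = (107 - 4^2)/7 = 91/7 = 13, a_2 = floor((10 + 4)/13) = 1.
  m_3 = 13*1 - 4 = 9, d_3 = (107 - 9^2)/13 = 26/13 = 2, a_3 = floor((10 + 9)/2) = 9.
  m_4 = 2*9 - 9 = 9, d_4 = (107 - 9^2)/2 = 26/2 = 13, a_4 = floor((10 + 9)/13) = 1.
  m_5 = 13*1 - 9 = 4, d_5 = (107 - 4^2)/13 = 91/13 = 7, a_5 = floor((10 + 4)/7) = 2.
  m_6 = 7*2 - 4 = 10, d_6 = (107 - 10^2)/7 = 7/7 = 1, a_6 = floor((10 + 10)/1) = 20.
  m_7 = 1*20 - 10 = 10, d_7 = (107 - 10^2)/1 = 7/1 = 7: (m_7, d_7) = (m_1, d_1) = (10, 7), so from here the quotients repeat a_1, ..., a_6; the period length is 6.
Hence the expansion of sqrt(107) is a_0 = 10 followed by the repeating block 2, 1, 9, 1, 2, 20 (period 6).

[10; (2, 1, 9, 1, 2, 20)]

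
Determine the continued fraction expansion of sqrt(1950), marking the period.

[44; (6, 3, 2, 1, 2, 1, 2, 3, 6, 88)]

Write x_i = (sqrt(1950) + m_i)/d_i with (m_0, d_0) = (0, 1). a_0 = floor(sqrt(1950)) = 44, since 44^2 = 1936 <= 1950 < 2025 = 45^2.
Iterate m_{i+1} = d_i*a_i - m_i, d_{i+1} = (1950 - m_{i+1}^2)/d_i, a_{i+1} = floor((a_0 + m_{i+1})/d_{i+1}):
  m_1 = 1*44 - 0 = 44, d_1 = (1950 - 44^2)/1 = 14/1 = 14, a_1 = floor((44 + 44)/14) = 6.
  m_2 = 14*6 - 44 = 40, d_2 = (1950 - 40^2)/14 = 350/14 = 25, a_2 = floor((44 + 40)/25) = 3.
  m_3 = 25*3 - 40 = 35, d_3 = (1950 - 35^2)/25 = 725/25 = 29, a_3 = floor((44 + 35)/29) = 2.
  m_4 = 29*2 - 35 = 23, d_4 = (1950 - 23^2)/29 = 1421/29 = 49, a_4 = floor((44 + 23)/49) = 1.
  m_5 = 49*1 - 23 = 26, d_5 = (1950 - 26^2)/49 = 1274/49 = 26, a_5 = floor((44 + 26)/26) = 2.
  m_6 = 26*2 - 26 = 26, d_6 = (1950 - 26^2)/26 = 1274/26 = 49, a_6 = floor((44 + 26)/49) = 1.
  m_7 = 49*1 - 26 = 23, d_7 = (1950 - 23^2)/49 = 1421/49 = 29, a_7 = floor((44 + 23)/29) = 2.
  m_8 = 29*2 - 23 = 35, d_8 = (1950 - 35^2)/29 = 725/29 = 25, a_8 = floor((44 + 35)/25) = 3.
  m_9 = 25*3 - 35 = 40, d_9 = (1950 - 40^2)/25 = 350/25 = 14, a_9 = floor((44 + 40)/14) = 6.
  m_10 = 14*6 - 40 = 44, d_10 = (1950 - 44^2)/14 = 14/14 = 1, a_10 = floor((44 + 44)/1) = 88.
  m_11 = 1*88 - 44 = 44, d_11 = (1950 - 44^2)/1 = 14/1 = 14: (m_11, d_11) = (m_1, d_1) = (44, 14), so from here the quotients repeat a_1, ..., a_10; the period length is 10.
Hence the expansion of sqrt(1950) is a_0 = 44 followed by the repeating block 6, 3, 2, 1, 2, 1, 2, 3, 6, 88 (period 10).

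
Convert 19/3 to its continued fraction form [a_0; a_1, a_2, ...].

[6; 3]

Run the Euclidean algorithm on 19 and 3; the successive quotients are the partial quotients a_0, a_1, ... (each step inverts the fractional part left over by the previous one):
  19 = 6*3 + 1, so a_0 = 6.
  3 = 3*1 + 0, so a_1 = 3.
The remainder reaches 0 after 2 divisions, so the expansion has 2 partial quotients, read off in order.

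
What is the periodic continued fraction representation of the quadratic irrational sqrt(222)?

[14; (1, 8, 1, 28)]

Write x_i = (sqrt(222) + m_i)/d_i with (m_0, d_0) = (0, 1). a_0 = floor(sqrt(222)) = 14, since 14^2 = 196 <= 222 < 225 = 15^2.
Iterate m_{i+1} = d_i*a_i - m_i, d_{i+1} = (222 - m_{i+1}^2)/d_i, a_{i+1} = floor((a_0 + m_{i+1})/d_{i+1}):
  m_1 = 1*14 - 0 = 14, d_1 = (222 - 14^2)/1 = 26/1 = 26, a_1 = floor((14 + 14)/26) = 1.
  m_2 = 26*1 - 14 = 12, d_2 = (222 - 12^2)/26 = 78/26 = 3, a_2 = floor((14 + 12)/3) = 8.
  m_3 = 3*8 - 12 = 12, d_3 = (222 - 12^2)/3 = 78/3 = 26, a_3 = floor((14 + 12)/26) = 1.
  m_4 = 26*1 - 12 = 14, d_4 = (222 - 14^2)/26 = 26/26 = 1, a_4 = floor((14 + 14)/1) = 28.
  m_5 = 1*28 - 14 = 14, d_5 = (222 - 14^2)/1 = 26/1 = 26: (m_5, d_5) = (m_1, d_1) = (14, 26), so from here the quotients repeat a_1, ..., a_4; the period length is 4.
Hence the expansion of sqrt(222) is a_0 = 14 followed by the repeating block 1, 8, 1, 28 (period 4).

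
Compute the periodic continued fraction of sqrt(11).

Write x_i = (sqrt(11) + m_i)/d_i with (m_0, d_0) = (0, 1). a_0 = floor(sqrt(11)) = 3, since 3^2 = 9 <= 11 < 16 = 4^2.
Iterate m_{i+1} = d_i*a_i - m_i, d_{i+1} = (11 - m_{i+1}^2)/d_i, a_{i+1} = floor((a_0 + m_{i+1})/d_{i+1}):
  m_1 = 1*3 - 0 = 3, d_1 = (11 - 3^2)/1 = 2/1 = 2, a_1 = floor((3 + 3)/2) = 3.
  m_2 = 2*3 - 3 = 3, d_2 = (11 - 3^2)/2 = 2/2 = 1, a_2 = floor((3 + 3)/1) = 6.
  m_3 = 1*6 - 3 = 3, d_3 = (11 - 3^2)/1 = 2/1 = 2: (m_3, d_3) = (m_1, d_1) = (3, 2), so from here the quotients repeat a_1, a_2; the period length is 2.
Hence the expansion of sqrt(11) is a_0 = 3 followed by the repeating block 3, 6 (period 2).

[3; (3, 6)]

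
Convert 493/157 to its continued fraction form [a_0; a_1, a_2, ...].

Run the Euclidean algorithm on 493 and 157; the successive quotients are the partial quotients a_0, a_1, ... (each step inverts the fractional part left over by the previous one):
  493 = 3*157 + 22, so a_0 = 3.
  157 = 7*22 + 3, so a_1 = 7.
  22 = 7*3 + 1, so a_2 = 7.
  3 = 3*1 + 0, so a_3 = 3.
The remainder reaches 0 after 4 divisions, so the expansion has 4 partial quotients, read off in order.

[3; 7, 7, 3]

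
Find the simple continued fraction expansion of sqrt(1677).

[40; (1, 19, 2, 19, 1, 80)]

Write x_i = (sqrt(1677) + m_i)/d_i with (m_0, d_0) = (0, 1). a_0 = floor(sqrt(1677)) = 40, since 40^2 = 1600 <= 1677 < 1681 = 41^2.
Iterate m_{i+1} = d_i*a_i - m_i, d_{i+1} = (1677 - m_{i+1}^2)/d_i, a_{i+1} = floor((a_0 + m_{i+1})/d_{i+1}):
  m_1 = 1*40 - 0 = 40, d_1 = (1677 - 40^2)/1 = 77/1 = 77, a_1 = floor((40 + 40)/77) = 1.
  m_2 = 77*1 - 40 = 37, d_2 = (1677 - 37^2)/77 = 308/77 = 4, a_2 = floor((40 + 37)/4) = 19.
  m_3 = 4*19 - 37 = 39, d_3 = (1677 - 39^2)/4 = 156/4 = 39, a_3 = floor((40 + 39)/39) = 2.
  m_4 = 39*2 - 39 = 39, d_4 = (1677 - 39^2)/39 = 156/39 = 4, a_4 = floor((40 + 39)/4) = 19.
  m_5 = 4*19 - 39 = 37, d_5 = (1677 - 37^2)/4 = 308/4 = 77, a_5 = floor((40 + 37)/77) = 1.
  m_6 = 77*1 - 37 = 40, d_6 = (1677 - 40^2)/77 = 77/77 = 1, a_6 = floor((40 + 40)/1) = 80.
  m_7 = 1*80 - 40 = 40, d_7 = (1677 - 40^2)/1 = 77/1 = 77: (m_7, d_7) = (m_1, d_1) = (40, 77), so from here the quotients repeat a_1, ..., a_6; the period length is 6.
Hence the expansion of sqrt(1677) is a_0 = 40 followed by the repeating block 1, 19, 2, 19, 1, 80 (period 6).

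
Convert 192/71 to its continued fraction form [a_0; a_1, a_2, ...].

Run the Euclidean algorithm on 192 and 71; the successive quotients are the partial quotients a_0, a_1, ... (each step inverts the fractional part left over by the previous one):
  192 = 2*71 + 50, so a_0 = 2.
  71 = 1*50 + 21, so a_1 = 1.
  50 = 2*21 + 8, so a_2 = 2.
  21 = 2*8 + 5, so a_3 = 2.
  8 = 1*5 + 3, so a_4 = 1.
  5 = 1*3 + 2, so a_5 = 1.
  3 = 1*2 + 1, so a_6 = 1.
  2 = 2*1 + 0, so a_7 = 2.
The remainder reaches 0 after 8 divisions, so the expansion has 8 partial quotients, read off in order.

[2; 1, 2, 2, 1, 1, 1, 2]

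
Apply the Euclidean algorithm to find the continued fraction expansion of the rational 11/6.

Run the Euclidean algorithm on 11 and 6; the successive quotients are the partial quotients a_0, a_1, ... (each step inverts the fractional part left over by the previous one):
  11 = 1*6 + 5, so a_0 = 1.
  6 = 1*5 + 1, so a_1 = 1.
  5 = 5*1 + 0, so a_2 = 5.
The remainder reaches 0 after 3 divisions, so the expansion has 3 partial quotients, read off in order.

[1; 1, 5]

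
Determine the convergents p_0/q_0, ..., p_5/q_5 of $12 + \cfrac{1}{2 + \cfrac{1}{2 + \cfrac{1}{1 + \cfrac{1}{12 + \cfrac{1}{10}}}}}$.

Using the convergent recurrence p_i = a_i*p_{i-1} + p_{i-2}, q_i = a_i*q_{i-1} + q_{i-2} with p_{-2}=0, p_{-1}=1, q_{-2}=1, q_{-1}=0:
  i=0: a_0=12, p_0 = 12*1 + 0 = 12, q_0 = 12*0 + 1 = 1.
  i=1: a_1=2, p_1 = 2*12 + 1 = 25, q_1 = 2*1 + 0 = 2.
  i=2: a_2=2, p_2 = 2*25 + 12 = 62, q_2 = 2*2 + 1 = 5.
  i=3: a_3=1, p_3 = 1*62 + 25 = 87, q_3 = 1*5 + 2 = 7.
  i=4: a_4=12, p_4 = 12*87 + 62 = 1106, q_4 = 12*7 + 5 = 89.
  i=5: a_5=10, p_5 = 10*1106 + 87 = 11147, q_5 = 10*89 + 7 = 897.

12/1, 25/2, 62/5, 87/7, 1106/89, 11147/897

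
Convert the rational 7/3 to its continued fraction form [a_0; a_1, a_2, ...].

[2; 3]

Run the Euclidean algorithm on 7 and 3; the successive quotients are the partial quotients a_0, a_1, ... (each step inverts the fractional part left over by the previous one):
  7 = 2*3 + 1, so a_0 = 2.
  3 = 3*1 + 0, so a_1 = 3.
The remainder reaches 0 after 2 divisions, so the expansion has 2 partial quotients, read off in order.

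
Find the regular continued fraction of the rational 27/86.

Run the Euclidean algorithm on 27 and 86; the successive quotients are the partial quotients a_0, a_1, ... (each step inverts the fractional part left over by the previous one):
  27 = 0*86 + 27, so a_0 = 0.
  86 = 3*27 + 5, so a_1 = 3.
  27 = 5*5 + 2, so a_2 = 5.
  5 = 2*2 + 1, so a_3 = 2.
  2 = 2*1 + 0, so a_4 = 2.
The remainder reaches 0 after 5 divisions, so the expansion has 5 partial quotients, read off in order.

[0; 3, 5, 2, 2]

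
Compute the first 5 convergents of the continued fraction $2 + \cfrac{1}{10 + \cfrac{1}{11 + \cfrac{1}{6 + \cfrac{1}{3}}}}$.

Using the convergent recurrence p_i = a_i*p_{i-1} + p_{i-2}, q_i = a_i*q_{i-1} + q_{i-2} with p_{-2}=0, p_{-1}=1, q_{-2}=1, q_{-1}=0:
  i=0: a_0=2, p_0 = 2*1 + 0 = 2, q_0 = 2*0 + 1 = 1.
  i=1: a_1=10, p_1 = 10*2 + 1 = 21, q_1 = 10*1 + 0 = 10.
  i=2: a_2=11, p_2 = 11*21 + 2 = 233, q_2 = 11*10 + 1 = 111.
  i=3: a_3=6, p_3 = 6*233 + 21 = 1419, q_3 = 6*111 + 10 = 676.
  i=4: a_4=3, p_4 = 3*1419 + 233 = 4490, q_4 = 3*676 + 111 = 2139.

2/1, 21/10, 233/111, 1419/676, 4490/2139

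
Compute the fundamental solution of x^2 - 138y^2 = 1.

(x, y) = (47, 4)

First expand sqrt(138) as a continued fraction. With x_i = (sqrt(138) + m_i)/d_i and (m_0, d_0) = (0, 1): a_0 = floor(sqrt(138)) = 11, since 11^2 = 121 <= 138 < 144 = 12^2.
Iterate m_{i+1} = d_i*a_i - m_i, d_{i+1} = (138 - m_{i+1}^2)/d_i, a_{i+1} = floor((a_0 + m_{i+1})/d_{i+1}):
  m_1 = 1*11 - 0 = 11, d_1 = (138 - 11^2)/1 = 17/1 = 17, a_1 = floor((11 + 11)/17) = 1.
  m_2 = 17*1 - 11 = 6, d_2 = (138 - 6^2)/17 = 102/17 = 6, a_2 = floor((11 + 6)/6) = 2.
  m_3 = 6*2 - 6 = 6, d_3 = (138 - 6^2)/6 = 102/6 = 17, a_3 = floor((11 + 6)/17) = 1.
  m_4 = 17*1 - 6 = 11, d_4 = (138 - 11^2)/17 = 17/17 = 1, a_4 = floor((11 + 11)/1) = 22.
  m_5 = 1*22 - 11 = 11, d_5 = (138 - 11^2)/1 = 17/1 = 17: (m_5, d_5) = (m_1, d_1) = (11, 17), so from here the quotients repeat a_1, ..., a_4; the period length is 4.
So sqrt(138) = [11; (1, 2, 1, 22)] with period length k = 4.
k is even, so the fundamental solution of x^2 - 138y^2 = 1 is (p_{k-1}, q_{k-1}) = (p_3, q_3); compute convergents through index 3.
Convergents (p_i = a_i*p_{i-1} + p_{i-2}, q_i = a_i*q_{i-1} + q_{i-2} with p_{-2}=0, p_{-1}=1, q_{-2}=1, q_{-1}=0):
  i=0: a_0=11, p_0 = 11*1 + 0 = 11, q_0 = 11*0 + 1 = 1.
  i=1: a_1=1, p_1 = 1*11 + 1 = 12, q_1 = 1*1 + 0 = 1.
  i=2: a_2=2, p_2 = 2*12 + 11 = 35, q_2 = 2*1 + 1 = 3.
  i=3: a_3=1, p_3 = 1*35 + 12 = 47, q_3 = 1*3 + 1 = 4.
Check: 47^2 - 138*4^2 = 2209 - 2208 = 1, so (x, y) = (47, 4) solves the equation, and by the theorem it is the least positive solution.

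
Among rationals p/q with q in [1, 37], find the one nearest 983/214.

147/32

Expand x = 983/214 as a continued fraction with the Euclidean algorithm:
  983 = 4*214 + 127, so a_0 = 4.
  214 = 1*127 + 87, so a_1 = 1.
  127 = 1*87 + 40, so a_2 = 1.
  87 = 2*40 + 7, so a_3 = 2.
  40 = 5*7 + 5, so a_4 = 5.
  7 = 1*5 + 2, so a_5 = 1.
  5 = 2*2 + 1, so a_6 = 2.
  2 = 2*1 + 0, so a_7 = 2.
so x = [4; 1, 1, 2, 5, 1, 2, 2].
Convergents (p_i = a_i*p_{i-1} + p_{i-2}, q_i = a_i*q_{i-1} + q_{i-2} with p_{-2}=0, p_{-1}=1, q_{-2}=1, q_{-1}=0), until the denominator exceeds 37:
  i=0: a_0=4, p_0 = 4*1 + 0 = 4, q_0 = 4*0 + 1 = 1.
  i=1: a_1=1, p_1 = 1*4 + 1 = 5, q_1 = 1*1 + 0 = 1.
  i=2: a_2=1, p_2 = 1*5 + 4 = 9, q_2 = 1*1 + 1 = 2.
  i=3: a_3=2, p_3 = 2*9 + 5 = 23, q_3 = 2*2 + 1 = 5.
  i=4: a_4=5, p_4 = 5*23 + 9 = 124, q_4 = 5*5 + 2 = 27.
  i=5: a_5=1, p_5 = 1*124 + 23 = 147, q_5 = 1*27 + 5 = 32.
  i=6: a_6=2, p_6 = 2*147 + 124 = 418, q_6 = 2*32 + 27 = 91.
q_6 = 91 > 37, so the last convergent with denominator <= 37 is p_5/q_5 = 147/32.
The closest fraction with denominator <= 37 is either p_5/q_5 or the intermediate fraction (k*p_5 + p_4)/(k*q_5 + q_4) with the largest k >= 1 whose denominator stays <= 37; these approach x as k grows, and every other convergent or intermediate fraction in range is farther away.
Largest k: floor((37 - q_4)/q_5) = floor((37 - 27)/32) = 0.
Since k = 0, no intermediate fraction beyond p_5/q_5 has denominator <= 37, so the convergent 147/32 is the closest (its error is |983*32 - 147*214|/(214*32) = 2/6848).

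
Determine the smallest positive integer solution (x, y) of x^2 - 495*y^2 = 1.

(x, y) = (89, 4)

First expand sqrt(495) as a continued fraction. With x_i = (sqrt(495) + m_i)/d_i and (m_0, d_0) = (0, 1): a_0 = floor(sqrt(495)) = 22, since 22^2 = 484 <= 495 < 529 = 23^2.
Iterate m_{i+1} = d_i*a_i - m_i, d_{i+1} = (495 - m_{i+1}^2)/d_i, a_{i+1} = floor((a_0 + m_{i+1})/d_{i+1}):
  m_1 = 1*22 - 0 = 22, d_1 = (495 - 22^2)/1 = 11/1 = 11, a_1 = floor((22 + 22)/11) = 4.
  m_2 = 11*4 - 22 = 22, d_2 = (495 - 22^2)/11 = 11/11 = 1, a_2 = floor((22 + 22)/1) = 44.
  m_3 = 1*44 - 22 = 22, d_3 = (495 - 22^2)/1 = 11/1 = 11: (m_3, d_3) = (m_1, d_1) = (22, 11), so from here the quotients repeat a_1, a_2; the period length is 2.
So sqrt(495) = [22; (4, 44)] with period length k = 2.
k is even, so the fundamental solution of x^2 - 495y^2 = 1 is (p_{k-1}, q_{k-1}) = (p_1, q_1); compute convergents through index 1.
Convergents (p_i = a_i*p_{i-1} + p_{i-2}, q_i = a_i*q_{i-1} + q_{i-2} with p_{-2}=0, p_{-1}=1, q_{-2}=1, q_{-1}=0):
  i=0: a_0=22, p_0 = 22*1 + 0 = 22, q_0 = 22*0 + 1 = 1.
  i=1: a_1=4, p_1 = 4*22 + 1 = 89, q_1 = 4*1 + 0 = 4.
Check: 89^2 - 495*4^2 = 7921 - 7920 = 1, so (x, y) = (89, 4) solves the equation, and by the theorem it is the least positive solution.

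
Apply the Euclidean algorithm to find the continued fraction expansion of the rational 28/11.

[2; 1, 1, 5]

Run the Euclidean algorithm on 28 and 11; the successive quotients are the partial quotients a_0, a_1, ... (each step inverts the fractional part left over by the previous one):
  28 = 2*11 + 6, so a_0 = 2.
  11 = 1*6 + 5, so a_1 = 1.
  6 = 1*5 + 1, so a_2 = 1.
  5 = 5*1 + 0, so a_3 = 5.
The remainder reaches 0 after 4 divisions, so the expansion has 4 partial quotients, read off in order.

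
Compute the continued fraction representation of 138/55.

Run the Euclidean algorithm on 138 and 55; the successive quotients are the partial quotients a_0, a_1, ... (each step inverts the fractional part left over by the previous one):
  138 = 2*55 + 28, so a_0 = 2.
  55 = 1*28 + 27, so a_1 = 1.
  28 = 1*27 + 1, so a_2 = 1.
  27 = 27*1 + 0, so a_3 = 27.
The remainder reaches 0 after 4 divisions, so the expansion has 4 partial quotients, read off in order.

[2; 1, 1, 27]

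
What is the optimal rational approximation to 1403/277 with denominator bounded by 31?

Expand x = 1403/277 as a continued fraction with the Euclidean algorithm:
  1403 = 5*277 + 18, so a_0 = 5.
  277 = 15*18 + 7, so a_1 = 15.
  18 = 2*7 + 4, so a_2 = 2.
  7 = 1*4 + 3, so a_3 = 1.
  4 = 1*3 + 1, so a_4 = 1.
  3 = 3*1 + 0, so a_5 = 3.
so x = [5; 15, 2, 1, 1, 3].
Convergents (p_i = a_i*p_{i-1} + p_{i-2}, q_i = a_i*q_{i-1} + q_{i-2} with p_{-2}=0, p_{-1}=1, q_{-2}=1, q_{-1}=0), until the denominator exceeds 31:
  i=0: a_0=5, p_0 = 5*1 + 0 = 5, q_0 = 5*0 + 1 = 1.
  i=1: a_1=15, p_1 = 15*5 + 1 = 76, q_1 = 15*1 + 0 = 15.
  i=2: a_2=2, p_2 = 2*76 + 5 = 157, q_2 = 2*15 + 1 = 31.
  i=3: a_3=1, p_3 = 1*157 + 76 = 233, q_3 = 1*31 + 15 = 46.
q_3 = 46 > 31, so the last convergent with denominator <= 31 is p_2/q_2 = 157/31.
The closest fraction with denominator <= 31 is either p_2/q_2 or the intermediate fraction (k*p_2 + p_1)/(k*q_2 + q_1) with the largest k >= 1 whose denominator stays <= 31; these approach x as k grows, and every other convergent or intermediate fraction in range is farther away.
Largest k: floor((31 - q_1)/q_2) = floor((31 - 15)/31) = 0.
Since k = 0, no intermediate fraction beyond p_2/q_2 has denominator <= 31, so the convergent 157/31 is the closest (its error is |1403*31 - 157*277|/(277*31) = 4/8587).

157/31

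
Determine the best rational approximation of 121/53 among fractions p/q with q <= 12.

16/7

Expand x = 121/53 as a continued fraction with the Euclidean algorithm:
  121 = 2*53 + 15, so a_0 = 2.
  53 = 3*15 + 8, so a_1 = 3.
  15 = 1*8 + 7, so a_2 = 1.
  8 = 1*7 + 1, so a_3 = 1.
  7 = 7*1 + 0, so a_4 = 7.
so x = [2; 3, 1, 1, 7].
Convergents (p_i = a_i*p_{i-1} + p_{i-2}, q_i = a_i*q_{i-1} + q_{i-2} with p_{-2}=0, p_{-1}=1, q_{-2}=1, q_{-1}=0), until the denominator exceeds 12:
  i=0: a_0=2, p_0 = 2*1 + 0 = 2, q_0 = 2*0 + 1 = 1.
  i=1: a_1=3, p_1 = 3*2 + 1 = 7, q_1 = 3*1 + 0 = 3.
  i=2: a_2=1, p_2 = 1*7 + 2 = 9, q_2 = 1*3 + 1 = 4.
  i=3: a_3=1, p_3 = 1*9 + 7 = 16, q_3 = 1*4 + 3 = 7.
  i=4: a_4=7, p_4 = 7*16 + 9 = 121, q_4 = 7*7 + 4 = 53.
q_4 = 53 > 12, so the last convergent with denominator <= 12 is p_3/q_3 = 16/7.
The closest fraction with denominator <= 12 is either p_3/q_3 or the intermediate fraction (k*p_3 + p_2)/(k*q_3 + q_2) with the largest k >= 1 whose denominator stays <= 12; these approach x as k grows, and every other convergent or intermediate fraction in range is farther away.
Largest k: floor((12 - q_2)/q_3) = floor((12 - 4)/7) = 1.
That gives (1*16 + 9)/(1*7 + 4) = 25/11.
Compare the errors: |x - 16/7| = |121*7 - 16*53|/(53*7) = 1/371, and |x - 25/11| = |121*11 - 25*53|/(53*11) = 6/583.
Cross-multiplying, 1*583 = 583 < 2226 = 6*371, so 1/371 is smaller: the convergent 16/7 is closer to x than 25/11.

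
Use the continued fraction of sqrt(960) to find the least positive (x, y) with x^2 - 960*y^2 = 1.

(x, y) = (31, 1)

First expand sqrt(960) as a continued fraction. With x_i = (sqrt(960) + m_i)/d_i and (m_0, d_0) = (0, 1): a_0 = floor(sqrt(960)) = 30, since 30^2 = 900 <= 960 < 961 = 31^2.
Iterate m_{i+1} = d_i*a_i - m_i, d_{i+1} = (960 - m_{i+1}^2)/d_i, a_{i+1} = floor((a_0 + m_{i+1})/d_{i+1}):
  m_1 = 1*30 - 0 = 30, d_1 = (960 - 30^2)/1 = 60/1 = 60, a_1 = floor((30 + 30)/60) = 1.
  m_2 = 60*1 - 30 = 30, d_2 = (960 - 30^2)/60 = 60/60 = 1, a_2 = floor((30 + 30)/1) = 60.
  m_3 = 1*60 - 30 = 30, d_3 = (960 - 30^2)/1 = 60/1 = 60: (m_3, d_3) = (m_1, d_1) = (30, 60), so from here the quotients repeat a_1, a_2; the period length is 2.
So sqrt(960) = [30; (1, 60)] with period length k = 2.
k is even, so the fundamental solution of x^2 - 960y^2 = 1 is (p_{k-1}, q_{k-1}) = (p_1, q_1); compute convergents through index 1.
Convergents (p_i = a_i*p_{i-1} + p_{i-2}, q_i = a_i*q_{i-1} + q_{i-2} with p_{-2}=0, p_{-1}=1, q_{-2}=1, q_{-1}=0):
  i=0: a_0=30, p_0 = 30*1 + 0 = 30, q_0 = 30*0 + 1 = 1.
  i=1: a_1=1, p_1 = 1*30 + 1 = 31, q_1 = 1*1 + 0 = 1.
Check: 31^2 - 960*1^2 = 961 - 960 = 1, so (x, y) = (31, 1) solves the equation, and by the theorem it is the least positive solution.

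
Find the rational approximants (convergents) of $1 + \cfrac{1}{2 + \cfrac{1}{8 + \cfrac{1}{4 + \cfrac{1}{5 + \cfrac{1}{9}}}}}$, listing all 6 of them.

Using the convergent recurrence p_i = a_i*p_{i-1} + p_{i-2}, q_i = a_i*q_{i-1} + q_{i-2} with p_{-2}=0, p_{-1}=1, q_{-2}=1, q_{-1}=0:
  i=0: a_0=1, p_0 = 1*1 + 0 = 1, q_0 = 1*0 + 1 = 1.
  i=1: a_1=2, p_1 = 2*1 + 1 = 3, q_1 = 2*1 + 0 = 2.
  i=2: a_2=8, p_2 = 8*3 + 1 = 25, q_2 = 8*2 + 1 = 17.
  i=3: a_3=4, p_3 = 4*25 + 3 = 103, q_3 = 4*17 + 2 = 70.
  i=4: a_4=5, p_4 = 5*103 + 25 = 540, q_4 = 5*70 + 17 = 367.
  i=5: a_5=9, p_5 = 9*540 + 103 = 4963, q_5 = 9*367 + 70 = 3373.

1/1, 3/2, 25/17, 103/70, 540/367, 4963/3373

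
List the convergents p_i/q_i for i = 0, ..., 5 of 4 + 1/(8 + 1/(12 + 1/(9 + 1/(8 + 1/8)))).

Using the convergent recurrence p_i = a_i*p_{i-1} + p_{i-2}, q_i = a_i*q_{i-1} + q_{i-2} with p_{-2}=0, p_{-1}=1, q_{-2}=1, q_{-1}=0:
  i=0: a_0=4, p_0 = 4*1 + 0 = 4, q_0 = 4*0 + 1 = 1.
  i=1: a_1=8, p_1 = 8*4 + 1 = 33, q_1 = 8*1 + 0 = 8.
  i=2: a_2=12, p_2 = 12*33 + 4 = 400, q_2 = 12*8 + 1 = 97.
  i=3: a_3=9, p_3 = 9*400 + 33 = 3633, q_3 = 9*97 + 8 = 881.
  i=4: a_4=8, p_4 = 8*3633 + 400 = 29464, q_4 = 8*881 + 97 = 7145.
  i=5: a_5=8, p_5 = 8*29464 + 3633 = 239345, q_5 = 8*7145 + 881 = 58041.

4/1, 33/8, 400/97, 3633/881, 29464/7145, 239345/58041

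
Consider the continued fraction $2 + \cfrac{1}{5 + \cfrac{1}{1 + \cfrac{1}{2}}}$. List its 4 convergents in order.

2/1, 11/5, 13/6, 37/17

Using the convergent recurrence p_i = a_i*p_{i-1} + p_{i-2}, q_i = a_i*q_{i-1} + q_{i-2} with p_{-2}=0, p_{-1}=1, q_{-2}=1, q_{-1}=0:
  i=0: a_0=2, p_0 = 2*1 + 0 = 2, q_0 = 2*0 + 1 = 1.
  i=1: a_1=5, p_1 = 5*2 + 1 = 11, q_1 = 5*1 + 0 = 5.
  i=2: a_2=1, p_2 = 1*11 + 2 = 13, q_2 = 1*5 + 1 = 6.
  i=3: a_3=2, p_3 = 2*13 + 11 = 37, q_3 = 2*6 + 5 = 17.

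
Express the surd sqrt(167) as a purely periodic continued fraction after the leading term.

Write x_i = (sqrt(167) + m_i)/d_i with (m_0, d_0) = (0, 1). a_0 = floor(sqrt(167)) = 12, since 12^2 = 144 <= 167 < 169 = 13^2.
Iterate m_{i+1} = d_i*a_i - m_i, d_{i+1} = (167 - m_{i+1}^2)/d_i, a_{i+1} = floor((a_0 + m_{i+1})/d_{i+1}):
  m_1 = 1*12 - 0 = 12, d_1 = (167 - 12^2)/1 = 23/1 = 23, a_1 = floor((12 + 12)/23) = 1.
  m_2 = 23*1 - 12 = 11, d_2 = (167 - 11^2)/23 = 46/23 = 2, a_2 = floor((12 + 11)/2) = 11.
  m_3 = 2*11 - 11 = 11, d_3 = (167 - 11^2)/2 = 46/2 = 23, a_3 = floor((12 + 11)/23) = 1.
  m_4 = 23*1 - 11 = 12, d_4 = (167 - 12^2)/23 = 23/23 = 1, a_4 = floor((12 + 12)/1) = 24.
  m_5 = 1*24 - 12 = 12, d_5 = (167 - 12^2)/1 = 23/1 = 23: (m_5, d_5) = (m_1, d_1) = (12, 23), so from here the quotients repeat a_1, ..., a_4; the period length is 4.
Hence the expansion of sqrt(167) is a_0 = 12 followed by the repeating block 1, 11, 1, 24 (period 4).

[12; (1, 11, 1, 24)]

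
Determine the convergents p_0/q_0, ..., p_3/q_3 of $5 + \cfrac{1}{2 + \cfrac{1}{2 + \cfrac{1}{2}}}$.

5/1, 11/2, 27/5, 65/12

Using the convergent recurrence p_i = a_i*p_{i-1} + p_{i-2}, q_i = a_i*q_{i-1} + q_{i-2} with p_{-2}=0, p_{-1}=1, q_{-2}=1, q_{-1}=0:
  i=0: a_0=5, p_0 = 5*1 + 0 = 5, q_0 = 5*0 + 1 = 1.
  i=1: a_1=2, p_1 = 2*5 + 1 = 11, q_1 = 2*1 + 0 = 2.
  i=2: a_2=2, p_2 = 2*11 + 5 = 27, q_2 = 2*2 + 1 = 5.
  i=3: a_3=2, p_3 = 2*27 + 11 = 65, q_3 = 2*5 + 2 = 12.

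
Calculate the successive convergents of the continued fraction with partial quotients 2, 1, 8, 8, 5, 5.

2/1, 3/1, 26/9, 211/73, 1081/374, 5616/1943

Using the convergent recurrence p_i = a_i*p_{i-1} + p_{i-2}, q_i = a_i*q_{i-1} + q_{i-2} with p_{-2}=0, p_{-1}=1, q_{-2}=1, q_{-1}=0:
  i=0: a_0=2, p_0 = 2*1 + 0 = 2, q_0 = 2*0 + 1 = 1.
  i=1: a_1=1, p_1 = 1*2 + 1 = 3, q_1 = 1*1 + 0 = 1.
  i=2: a_2=8, p_2 = 8*3 + 2 = 26, q_2 = 8*1 + 1 = 9.
  i=3: a_3=8, p_3 = 8*26 + 3 = 211, q_3 = 8*9 + 1 = 73.
  i=4: a_4=5, p_4 = 5*211 + 26 = 1081, q_4 = 5*73 + 9 = 374.
  i=5: a_5=5, p_5 = 5*1081 + 211 = 5616, q_5 = 5*374 + 73 = 1943.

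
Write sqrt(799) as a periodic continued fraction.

[28; (3, 1, 3, 56)]

Write x_i = (sqrt(799) + m_i)/d_i with (m_0, d_0) = (0, 1). a_0 = floor(sqrt(799)) = 28, since 28^2 = 784 <= 799 < 841 = 29^2.
Iterate m_{i+1} = d_i*a_i - m_i, d_{i+1} = (799 - m_{i+1}^2)/d_i, a_{i+1} = floor((a_0 + m_{i+1})/d_{i+1}):
  m_1 = 1*28 - 0 = 28, d_1 = (799 - 28^2)/1 = 15/1 = 15, a_1 = floor((28 + 28)/15) = 3.
  m_2 = 15*3 - 28 = 17, d_2 = (799 - 17^2)/15 = 510/15 = 34, a_2 = floor((28 + 17)/34) = 1.
  m_3 = 34*1 - 17 = 17, d_3 = (799 - 17^2)/34 = 510/34 = 15, a_3 = floor((28 + 17)/15) = 3.
  m_4 = 15*3 - 17 = 28, d_4 = (799 - 28^2)/15 = 15/15 = 1, a_4 = floor((28 + 28)/1) = 56.
  m_5 = 1*56 - 28 = 28, d_5 = (799 - 28^2)/1 = 15/1 = 15: (m_5, d_5) = (m_1, d_1) = (28, 15), so from here the quotients repeat a_1, ..., a_4; the period length is 4.
Hence the expansion of sqrt(799) is a_0 = 28 followed by the repeating block 3, 1, 3, 56 (period 4).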